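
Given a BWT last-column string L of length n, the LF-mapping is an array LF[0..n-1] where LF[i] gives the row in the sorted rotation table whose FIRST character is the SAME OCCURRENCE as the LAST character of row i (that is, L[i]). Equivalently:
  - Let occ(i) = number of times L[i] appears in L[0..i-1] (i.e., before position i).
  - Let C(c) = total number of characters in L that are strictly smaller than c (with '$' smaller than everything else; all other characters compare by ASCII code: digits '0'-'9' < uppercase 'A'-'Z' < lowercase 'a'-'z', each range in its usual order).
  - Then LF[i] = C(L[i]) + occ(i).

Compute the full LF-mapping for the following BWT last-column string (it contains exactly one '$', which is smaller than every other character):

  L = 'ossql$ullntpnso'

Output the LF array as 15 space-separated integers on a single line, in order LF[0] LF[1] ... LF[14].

Char counts: '$':1, 'l':3, 'n':2, 'o':2, 'p':1, 'q':1, 's':3, 't':1, 'u':1
C (first-col start): C('$')=0, C('l')=1, C('n')=4, C('o')=6, C('p')=8, C('q')=9, C('s')=10, C('t')=13, C('u')=14
L[0]='o': occ=0, LF[0]=C('o')+0=6+0=6
L[1]='s': occ=0, LF[1]=C('s')+0=10+0=10
L[2]='s': occ=1, LF[2]=C('s')+1=10+1=11
L[3]='q': occ=0, LF[3]=C('q')+0=9+0=9
L[4]='l': occ=0, LF[4]=C('l')+0=1+0=1
L[5]='$': occ=0, LF[5]=C('$')+0=0+0=0
L[6]='u': occ=0, LF[6]=C('u')+0=14+0=14
L[7]='l': occ=1, LF[7]=C('l')+1=1+1=2
L[8]='l': occ=2, LF[8]=C('l')+2=1+2=3
L[9]='n': occ=0, LF[9]=C('n')+0=4+0=4
L[10]='t': occ=0, LF[10]=C('t')+0=13+0=13
L[11]='p': occ=0, LF[11]=C('p')+0=8+0=8
L[12]='n': occ=1, LF[12]=C('n')+1=4+1=5
L[13]='s': occ=2, LF[13]=C('s')+2=10+2=12
L[14]='o': occ=1, LF[14]=C('o')+1=6+1=7

Answer: 6 10 11 9 1 0 14 2 3 4 13 8 5 12 7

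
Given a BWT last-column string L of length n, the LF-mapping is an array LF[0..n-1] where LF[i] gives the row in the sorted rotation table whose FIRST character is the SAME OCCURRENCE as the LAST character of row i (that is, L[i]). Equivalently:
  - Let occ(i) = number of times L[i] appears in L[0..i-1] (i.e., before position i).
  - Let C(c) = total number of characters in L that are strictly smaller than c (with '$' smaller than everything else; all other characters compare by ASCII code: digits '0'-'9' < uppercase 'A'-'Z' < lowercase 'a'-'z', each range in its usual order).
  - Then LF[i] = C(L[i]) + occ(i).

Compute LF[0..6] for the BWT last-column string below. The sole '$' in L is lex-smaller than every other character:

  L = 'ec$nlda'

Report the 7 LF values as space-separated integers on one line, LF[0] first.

Char counts: '$':1, 'a':1, 'c':1, 'd':1, 'e':1, 'l':1, 'n':1
C (first-col start): C('$')=0, C('a')=1, C('c')=2, C('d')=3, C('e')=4, C('l')=5, C('n')=6
L[0]='e': occ=0, LF[0]=C('e')+0=4+0=4
L[1]='c': occ=0, LF[1]=C('c')+0=2+0=2
L[2]='$': occ=0, LF[2]=C('$')+0=0+0=0
L[3]='n': occ=0, LF[3]=C('n')+0=6+0=6
L[4]='l': occ=0, LF[4]=C('l')+0=5+0=5
L[5]='d': occ=0, LF[5]=C('d')+0=3+0=3
L[6]='a': occ=0, LF[6]=C('a')+0=1+0=1

Answer: 4 2 0 6 5 3 1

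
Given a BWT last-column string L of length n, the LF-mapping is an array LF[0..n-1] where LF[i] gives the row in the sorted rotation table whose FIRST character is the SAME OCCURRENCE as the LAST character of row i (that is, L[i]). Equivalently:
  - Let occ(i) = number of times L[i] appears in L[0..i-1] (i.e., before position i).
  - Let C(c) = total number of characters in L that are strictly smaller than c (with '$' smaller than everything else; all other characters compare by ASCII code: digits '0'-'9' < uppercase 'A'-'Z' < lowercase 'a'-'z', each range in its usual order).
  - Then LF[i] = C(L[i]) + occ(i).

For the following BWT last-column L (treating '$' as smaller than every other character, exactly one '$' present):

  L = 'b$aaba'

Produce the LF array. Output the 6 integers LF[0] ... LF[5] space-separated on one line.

Answer: 4 0 1 2 5 3

Derivation:
Char counts: '$':1, 'a':3, 'b':2
C (first-col start): C('$')=0, C('a')=1, C('b')=4
L[0]='b': occ=0, LF[0]=C('b')+0=4+0=4
L[1]='$': occ=0, LF[1]=C('$')+0=0+0=0
L[2]='a': occ=0, LF[2]=C('a')+0=1+0=1
L[3]='a': occ=1, LF[3]=C('a')+1=1+1=2
L[4]='b': occ=1, LF[4]=C('b')+1=4+1=5
L[5]='a': occ=2, LF[5]=C('a')+2=1+2=3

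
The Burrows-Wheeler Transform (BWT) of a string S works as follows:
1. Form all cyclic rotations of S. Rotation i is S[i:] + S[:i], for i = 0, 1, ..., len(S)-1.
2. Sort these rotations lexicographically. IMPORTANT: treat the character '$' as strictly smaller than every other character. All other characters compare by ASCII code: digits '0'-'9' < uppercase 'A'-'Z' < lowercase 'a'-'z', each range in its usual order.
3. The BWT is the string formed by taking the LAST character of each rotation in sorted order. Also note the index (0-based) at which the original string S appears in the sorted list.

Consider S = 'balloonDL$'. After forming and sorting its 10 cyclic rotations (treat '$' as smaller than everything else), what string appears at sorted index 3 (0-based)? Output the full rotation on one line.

All 10 rotations (rotation i = S[i:]+S[:i]):
  rot[0] = balloonDL$
  rot[1] = alloonDL$b
  rot[2] = lloonDL$ba
  rot[3] = loonDL$bal
  rot[4] = oonDL$ball
  rot[5] = onDL$ballo
  rot[6] = nDL$balloo
  rot[7] = DL$balloon
  rot[8] = L$balloonD
  rot[9] = $balloonDL
Sorted (with $ < everything):
  sorted[0] = $balloonDL
  sorted[1] = DL$balloon
  sorted[2] = L$balloonD
  sorted[3] = alloonDL$b
  sorted[4] = balloonDL$
  sorted[5] = lloonDL$ba
  sorted[6] = loonDL$bal
  sorted[7] = nDL$balloo
  sorted[8] = onDL$ballo
  sorted[9] = oonDL$ball
sorted[3] = alloonDL$b

Answer: alloonDL$b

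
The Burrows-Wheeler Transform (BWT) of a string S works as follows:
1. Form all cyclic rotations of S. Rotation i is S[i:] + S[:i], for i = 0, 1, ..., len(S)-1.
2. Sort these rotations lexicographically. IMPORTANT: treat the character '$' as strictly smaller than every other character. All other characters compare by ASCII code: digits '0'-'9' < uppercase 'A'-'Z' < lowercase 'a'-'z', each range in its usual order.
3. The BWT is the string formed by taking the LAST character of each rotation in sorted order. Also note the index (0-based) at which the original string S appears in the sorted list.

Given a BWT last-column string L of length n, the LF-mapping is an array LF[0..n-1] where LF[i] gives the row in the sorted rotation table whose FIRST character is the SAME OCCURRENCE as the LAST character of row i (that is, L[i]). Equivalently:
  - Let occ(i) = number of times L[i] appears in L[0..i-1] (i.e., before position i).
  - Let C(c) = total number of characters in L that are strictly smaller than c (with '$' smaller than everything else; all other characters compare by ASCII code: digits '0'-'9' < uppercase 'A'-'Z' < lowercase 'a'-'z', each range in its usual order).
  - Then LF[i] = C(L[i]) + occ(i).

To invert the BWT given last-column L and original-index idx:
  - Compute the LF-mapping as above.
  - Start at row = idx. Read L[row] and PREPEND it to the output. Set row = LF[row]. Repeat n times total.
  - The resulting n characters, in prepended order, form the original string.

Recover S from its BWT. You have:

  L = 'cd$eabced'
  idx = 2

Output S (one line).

Answer: bdacdeec$

Derivation:
LF mapping: 3 5 0 7 1 2 4 8 6
Walk LF starting at row 2, prepending L[row]:
  step 1: row=2, L[2]='$', prepend. Next row=LF[2]=0
  step 2: row=0, L[0]='c', prepend. Next row=LF[0]=3
  step 3: row=3, L[3]='e', prepend. Next row=LF[3]=7
  step 4: row=7, L[7]='e', prepend. Next row=LF[7]=8
  step 5: row=8, L[8]='d', prepend. Next row=LF[8]=6
  step 6: row=6, L[6]='c', prepend. Next row=LF[6]=4
  step 7: row=4, L[4]='a', prepend. Next row=LF[4]=1
  step 8: row=1, L[1]='d', prepend. Next row=LF[1]=5
  step 9: row=5, L[5]='b', prepend. Next row=LF[5]=2
Reversed output: bdacdeec$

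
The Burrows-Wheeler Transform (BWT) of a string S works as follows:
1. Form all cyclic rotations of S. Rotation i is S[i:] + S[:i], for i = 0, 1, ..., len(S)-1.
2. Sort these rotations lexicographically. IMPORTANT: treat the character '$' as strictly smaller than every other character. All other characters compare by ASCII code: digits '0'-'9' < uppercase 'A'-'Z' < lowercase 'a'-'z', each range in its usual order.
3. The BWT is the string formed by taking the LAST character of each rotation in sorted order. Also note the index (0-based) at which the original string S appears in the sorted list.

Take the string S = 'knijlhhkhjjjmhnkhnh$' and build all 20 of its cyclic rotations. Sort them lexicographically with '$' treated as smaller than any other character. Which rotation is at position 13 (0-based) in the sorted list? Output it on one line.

Answer: khnh$knijlhhkhjjjmhn

Derivation:
All 20 rotations (rotation i = S[i:]+S[:i]):
  rot[0] = knijlhhkhjjjmhnkhnh$
  rot[1] = nijlhhkhjjjmhnkhnh$k
  rot[2] = ijlhhkhjjjmhnkhnh$kn
  rot[3] = jlhhkhjjjmhnkhnh$kni
  rot[4] = lhhkhjjjmhnkhnh$knij
  rot[5] = hhkhjjjmhnkhnh$knijl
  rot[6] = hkhjjjmhnkhnh$knijlh
  rot[7] = khjjjmhnkhnh$knijlhh
  rot[8] = hjjjmhnkhnh$knijlhhk
  rot[9] = jjjmhnkhnh$knijlhhkh
  rot[10] = jjmhnkhnh$knijlhhkhj
  rot[11] = jmhnkhnh$knijlhhkhjj
  rot[12] = mhnkhnh$knijlhhkhjjj
  rot[13] = hnkhnh$knijlhhkhjjjm
  rot[14] = nkhnh$knijlhhkhjjjmh
  rot[15] = khnh$knijlhhkhjjjmhn
  rot[16] = hnh$knijlhhkhjjjmhnk
  rot[17] = nh$knijlhhkhjjjmhnkh
  rot[18] = h$knijlhhkhjjjmhnkhn
  rot[19] = $knijlhhkhjjjmhnkhnh
Sorted (with $ < everything):
  sorted[0] = $knijlhhkhjjjmhnkhnh
  sorted[1] = h$knijlhhkhjjjmhnkhn
  sorted[2] = hhkhjjjmhnkhnh$knijl
  sorted[3] = hjjjmhnkhnh$knijlhhk
  sorted[4] = hkhjjjmhnkhnh$knijlh
  sorted[5] = hnh$knijlhhkhjjjmhnk
  sorted[6] = hnkhnh$knijlhhkhjjjm
  sorted[7] = ijlhhkhjjjmhnkhnh$kn
  sorted[8] = jjjmhnkhnh$knijlhhkh
  sorted[9] = jjmhnkhnh$knijlhhkhj
  sorted[10] = jlhhkhjjjmhnkhnh$kni
  sorted[11] = jmhnkhnh$knijlhhkhjj
  sorted[12] = khjjjmhnkhnh$knijlhh
  sorted[13] = khnh$knijlhhkhjjjmhn
  sorted[14] = knijlhhkhjjjmhnkhnh$
  sorted[15] = lhhkhjjjmhnkhnh$knij
  sorted[16] = mhnkhnh$knijlhhkhjjj
  sorted[17] = nh$knijlhhkhjjjmhnkh
  sorted[18] = nijlhhkhjjjmhnkhnh$k
  sorted[19] = nkhnh$knijlhhkhjjjmh
sorted[13] = khnh$knijlhhkhjjjmhn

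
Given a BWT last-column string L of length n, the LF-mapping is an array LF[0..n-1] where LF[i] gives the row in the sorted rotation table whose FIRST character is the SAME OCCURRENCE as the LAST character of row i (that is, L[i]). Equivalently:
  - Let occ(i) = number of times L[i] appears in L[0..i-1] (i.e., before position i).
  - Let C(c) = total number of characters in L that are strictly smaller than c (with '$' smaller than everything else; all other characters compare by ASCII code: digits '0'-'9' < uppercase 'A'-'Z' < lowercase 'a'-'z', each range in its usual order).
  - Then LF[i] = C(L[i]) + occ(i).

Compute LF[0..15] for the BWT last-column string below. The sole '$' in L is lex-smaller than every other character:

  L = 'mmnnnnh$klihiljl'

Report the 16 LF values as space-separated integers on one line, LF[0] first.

Answer: 10 11 12 13 14 15 1 0 6 7 3 2 4 8 5 9

Derivation:
Char counts: '$':1, 'h':2, 'i':2, 'j':1, 'k':1, 'l':3, 'm':2, 'n':4
C (first-col start): C('$')=0, C('h')=1, C('i')=3, C('j')=5, C('k')=6, C('l')=7, C('m')=10, C('n')=12
L[0]='m': occ=0, LF[0]=C('m')+0=10+0=10
L[1]='m': occ=1, LF[1]=C('m')+1=10+1=11
L[2]='n': occ=0, LF[2]=C('n')+0=12+0=12
L[3]='n': occ=1, LF[3]=C('n')+1=12+1=13
L[4]='n': occ=2, LF[4]=C('n')+2=12+2=14
L[5]='n': occ=3, LF[5]=C('n')+3=12+3=15
L[6]='h': occ=0, LF[6]=C('h')+0=1+0=1
L[7]='$': occ=0, LF[7]=C('$')+0=0+0=0
L[8]='k': occ=0, LF[8]=C('k')+0=6+0=6
L[9]='l': occ=0, LF[9]=C('l')+0=7+0=7
L[10]='i': occ=0, LF[10]=C('i')+0=3+0=3
L[11]='h': occ=1, LF[11]=C('h')+1=1+1=2
L[12]='i': occ=1, LF[12]=C('i')+1=3+1=4
L[13]='l': occ=1, LF[13]=C('l')+1=7+1=8
L[14]='j': occ=0, LF[14]=C('j')+0=5+0=5
L[15]='l': occ=2, LF[15]=C('l')+2=7+2=9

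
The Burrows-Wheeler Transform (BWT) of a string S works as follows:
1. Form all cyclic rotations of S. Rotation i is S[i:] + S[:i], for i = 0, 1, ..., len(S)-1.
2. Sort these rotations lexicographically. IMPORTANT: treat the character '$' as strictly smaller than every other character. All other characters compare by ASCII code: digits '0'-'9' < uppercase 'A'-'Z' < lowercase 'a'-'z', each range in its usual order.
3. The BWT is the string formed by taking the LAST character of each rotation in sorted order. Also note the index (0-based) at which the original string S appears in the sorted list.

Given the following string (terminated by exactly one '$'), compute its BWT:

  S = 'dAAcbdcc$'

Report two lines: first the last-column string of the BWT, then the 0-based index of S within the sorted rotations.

Answer: cdAccAd$b
7

Derivation:
All 9 rotations (rotation i = S[i:]+S[:i]):
  rot[0] = dAAcbdcc$
  rot[1] = AAcbdcc$d
  rot[2] = Acbdcc$dA
  rot[3] = cbdcc$dAA
  rot[4] = bdcc$dAAc
  rot[5] = dcc$dAAcb
  rot[6] = cc$dAAcbd
  rot[7] = c$dAAcbdc
  rot[8] = $dAAcbdcc
Sorted (with $ < everything):
  sorted[0] = $dAAcbdcc  (last char: 'c')
  sorted[1] = AAcbdcc$d  (last char: 'd')
  sorted[2] = Acbdcc$dA  (last char: 'A')
  sorted[3] = bdcc$dAAc  (last char: 'c')
  sorted[4] = c$dAAcbdc  (last char: 'c')
  sorted[5] = cbdcc$dAA  (last char: 'A')
  sorted[6] = cc$dAAcbd  (last char: 'd')
  sorted[7] = dAAcbdcc$  (last char: '$')
  sorted[8] = dcc$dAAcb  (last char: 'b')
Last column: cdAccAd$b
Original string S is at sorted index 7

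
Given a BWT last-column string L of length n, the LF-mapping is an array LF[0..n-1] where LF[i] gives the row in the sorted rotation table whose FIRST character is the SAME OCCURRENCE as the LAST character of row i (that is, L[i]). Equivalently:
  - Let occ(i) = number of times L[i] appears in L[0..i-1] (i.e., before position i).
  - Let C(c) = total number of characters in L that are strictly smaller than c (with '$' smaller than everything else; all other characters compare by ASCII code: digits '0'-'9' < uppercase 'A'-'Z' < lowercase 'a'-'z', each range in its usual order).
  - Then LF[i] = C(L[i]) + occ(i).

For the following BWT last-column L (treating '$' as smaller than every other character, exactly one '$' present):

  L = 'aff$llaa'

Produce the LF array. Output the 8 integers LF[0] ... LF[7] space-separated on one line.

Answer: 1 4 5 0 6 7 2 3

Derivation:
Char counts: '$':1, 'a':3, 'f':2, 'l':2
C (first-col start): C('$')=0, C('a')=1, C('f')=4, C('l')=6
L[0]='a': occ=0, LF[0]=C('a')+0=1+0=1
L[1]='f': occ=0, LF[1]=C('f')+0=4+0=4
L[2]='f': occ=1, LF[2]=C('f')+1=4+1=5
L[3]='$': occ=0, LF[3]=C('$')+0=0+0=0
L[4]='l': occ=0, LF[4]=C('l')+0=6+0=6
L[5]='l': occ=1, LF[5]=C('l')+1=6+1=7
L[6]='a': occ=1, LF[6]=C('a')+1=1+1=2
L[7]='a': occ=2, LF[7]=C('a')+2=1+2=3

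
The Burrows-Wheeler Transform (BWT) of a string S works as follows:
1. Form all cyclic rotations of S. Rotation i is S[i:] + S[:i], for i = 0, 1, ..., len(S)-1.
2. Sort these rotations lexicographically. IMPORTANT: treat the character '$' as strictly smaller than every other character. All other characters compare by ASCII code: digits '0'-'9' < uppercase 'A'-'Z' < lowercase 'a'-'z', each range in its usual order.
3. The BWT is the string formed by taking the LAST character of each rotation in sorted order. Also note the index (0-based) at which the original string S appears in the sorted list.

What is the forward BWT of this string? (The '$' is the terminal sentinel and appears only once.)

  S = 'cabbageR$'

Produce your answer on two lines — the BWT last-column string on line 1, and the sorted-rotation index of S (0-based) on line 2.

All 9 rotations (rotation i = S[i:]+S[:i]):
  rot[0] = cabbageR$
  rot[1] = abbageR$c
  rot[2] = bbageR$ca
  rot[3] = bageR$cab
  rot[4] = ageR$cabb
  rot[5] = geR$cabba
  rot[6] = eR$cabbag
  rot[7] = R$cabbage
  rot[8] = $cabbageR
Sorted (with $ < everything):
  sorted[0] = $cabbageR  (last char: 'R')
  sorted[1] = R$cabbage  (last char: 'e')
  sorted[2] = abbageR$c  (last char: 'c')
  sorted[3] = ageR$cabb  (last char: 'b')
  sorted[4] = bageR$cab  (last char: 'b')
  sorted[5] = bbageR$ca  (last char: 'a')
  sorted[6] = cabbageR$  (last char: '$')
  sorted[7] = eR$cabbag  (last char: 'g')
  sorted[8] = geR$cabba  (last char: 'a')
Last column: Recbba$ga
Original string S is at sorted index 6

Answer: Recbba$ga
6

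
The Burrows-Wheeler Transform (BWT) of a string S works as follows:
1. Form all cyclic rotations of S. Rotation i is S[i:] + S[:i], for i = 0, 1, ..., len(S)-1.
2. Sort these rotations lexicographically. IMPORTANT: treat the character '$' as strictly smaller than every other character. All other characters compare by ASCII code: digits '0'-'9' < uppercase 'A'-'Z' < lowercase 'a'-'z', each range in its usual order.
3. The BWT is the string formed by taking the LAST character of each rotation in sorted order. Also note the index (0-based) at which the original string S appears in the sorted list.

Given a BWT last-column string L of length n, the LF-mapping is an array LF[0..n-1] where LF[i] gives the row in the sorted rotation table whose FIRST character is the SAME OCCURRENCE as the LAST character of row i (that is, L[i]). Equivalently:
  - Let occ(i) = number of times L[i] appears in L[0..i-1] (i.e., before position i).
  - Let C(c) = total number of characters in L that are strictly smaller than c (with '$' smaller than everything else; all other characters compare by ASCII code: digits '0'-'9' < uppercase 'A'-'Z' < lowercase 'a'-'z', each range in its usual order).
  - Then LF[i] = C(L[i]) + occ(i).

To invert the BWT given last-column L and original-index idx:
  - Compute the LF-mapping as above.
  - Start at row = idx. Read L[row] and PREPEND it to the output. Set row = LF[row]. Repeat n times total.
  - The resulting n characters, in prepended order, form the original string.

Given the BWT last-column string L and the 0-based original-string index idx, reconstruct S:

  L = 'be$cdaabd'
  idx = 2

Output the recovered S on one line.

LF mapping: 3 8 0 5 6 1 2 4 7
Walk LF starting at row 2, prepending L[row]:
  step 1: row=2, L[2]='$', prepend. Next row=LF[2]=0
  step 2: row=0, L[0]='b', prepend. Next row=LF[0]=3
  step 3: row=3, L[3]='c', prepend. Next row=LF[3]=5
  step 4: row=5, L[5]='a', prepend. Next row=LF[5]=1
  step 5: row=1, L[1]='e', prepend. Next row=LF[1]=8
  step 6: row=8, L[8]='d', prepend. Next row=LF[8]=7
  step 7: row=7, L[7]='b', prepend. Next row=LF[7]=4
  step 8: row=4, L[4]='d', prepend. Next row=LF[4]=6
  step 9: row=6, L[6]='a', prepend. Next row=LF[6]=2
Reversed output: adbdeacb$

Answer: adbdeacb$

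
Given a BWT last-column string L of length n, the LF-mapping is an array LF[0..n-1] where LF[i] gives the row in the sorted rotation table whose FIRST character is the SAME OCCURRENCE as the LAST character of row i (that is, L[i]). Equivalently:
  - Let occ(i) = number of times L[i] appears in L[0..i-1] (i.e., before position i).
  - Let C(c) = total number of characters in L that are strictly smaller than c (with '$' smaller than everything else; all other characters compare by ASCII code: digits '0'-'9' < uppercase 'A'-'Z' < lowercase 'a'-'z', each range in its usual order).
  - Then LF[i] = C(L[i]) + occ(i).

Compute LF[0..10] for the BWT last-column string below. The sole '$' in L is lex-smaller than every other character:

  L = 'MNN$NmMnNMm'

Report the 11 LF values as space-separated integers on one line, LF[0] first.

Char counts: '$':1, 'M':3, 'N':4, 'm':2, 'n':1
C (first-col start): C('$')=0, C('M')=1, C('N')=4, C('m')=8, C('n')=10
L[0]='M': occ=0, LF[0]=C('M')+0=1+0=1
L[1]='N': occ=0, LF[1]=C('N')+0=4+0=4
L[2]='N': occ=1, LF[2]=C('N')+1=4+1=5
L[3]='$': occ=0, LF[3]=C('$')+0=0+0=0
L[4]='N': occ=2, LF[4]=C('N')+2=4+2=6
L[5]='m': occ=0, LF[5]=C('m')+0=8+0=8
L[6]='M': occ=1, LF[6]=C('M')+1=1+1=2
L[7]='n': occ=0, LF[7]=C('n')+0=10+0=10
L[8]='N': occ=3, LF[8]=C('N')+3=4+3=7
L[9]='M': occ=2, LF[9]=C('M')+2=1+2=3
L[10]='m': occ=1, LF[10]=C('m')+1=8+1=9

Answer: 1 4 5 0 6 8 2 10 7 3 9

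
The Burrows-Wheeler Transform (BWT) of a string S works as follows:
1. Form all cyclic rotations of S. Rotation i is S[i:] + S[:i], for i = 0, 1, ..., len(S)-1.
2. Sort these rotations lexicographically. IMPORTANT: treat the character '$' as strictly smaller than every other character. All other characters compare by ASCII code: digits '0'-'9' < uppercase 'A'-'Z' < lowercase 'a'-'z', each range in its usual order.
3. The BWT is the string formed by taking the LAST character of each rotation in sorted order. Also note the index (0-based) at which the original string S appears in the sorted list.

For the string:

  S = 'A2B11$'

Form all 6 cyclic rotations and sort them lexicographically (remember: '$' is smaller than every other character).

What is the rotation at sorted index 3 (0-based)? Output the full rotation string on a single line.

All 6 rotations (rotation i = S[i:]+S[:i]):
  rot[0] = A2B11$
  rot[1] = 2B11$A
  rot[2] = B11$A2
  rot[3] = 11$A2B
  rot[4] = 1$A2B1
  rot[5] = $A2B11
Sorted (with $ < everything):
  sorted[0] = $A2B11
  sorted[1] = 1$A2B1
  sorted[2] = 11$A2B
  sorted[3] = 2B11$A
  sorted[4] = A2B11$
  sorted[5] = B11$A2
sorted[3] = 2B11$A

Answer: 2B11$A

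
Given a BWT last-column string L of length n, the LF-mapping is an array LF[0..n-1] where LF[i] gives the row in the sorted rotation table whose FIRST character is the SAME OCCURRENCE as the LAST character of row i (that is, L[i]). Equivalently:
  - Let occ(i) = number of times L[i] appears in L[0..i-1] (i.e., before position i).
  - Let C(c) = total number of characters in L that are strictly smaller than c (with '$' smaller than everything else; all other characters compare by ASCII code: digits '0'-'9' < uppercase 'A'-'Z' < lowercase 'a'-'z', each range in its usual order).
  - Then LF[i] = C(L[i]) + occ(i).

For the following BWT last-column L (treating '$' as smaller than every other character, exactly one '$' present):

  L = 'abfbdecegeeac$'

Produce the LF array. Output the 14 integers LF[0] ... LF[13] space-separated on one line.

Answer: 1 3 12 4 7 8 5 9 13 10 11 2 6 0

Derivation:
Char counts: '$':1, 'a':2, 'b':2, 'c':2, 'd':1, 'e':4, 'f':1, 'g':1
C (first-col start): C('$')=0, C('a')=1, C('b')=3, C('c')=5, C('d')=7, C('e')=8, C('f')=12, C('g')=13
L[0]='a': occ=0, LF[0]=C('a')+0=1+0=1
L[1]='b': occ=0, LF[1]=C('b')+0=3+0=3
L[2]='f': occ=0, LF[2]=C('f')+0=12+0=12
L[3]='b': occ=1, LF[3]=C('b')+1=3+1=4
L[4]='d': occ=0, LF[4]=C('d')+0=7+0=7
L[5]='e': occ=0, LF[5]=C('e')+0=8+0=8
L[6]='c': occ=0, LF[6]=C('c')+0=5+0=5
L[7]='e': occ=1, LF[7]=C('e')+1=8+1=9
L[8]='g': occ=0, LF[8]=C('g')+0=13+0=13
L[9]='e': occ=2, LF[9]=C('e')+2=8+2=10
L[10]='e': occ=3, LF[10]=C('e')+3=8+3=11
L[11]='a': occ=1, LF[11]=C('a')+1=1+1=2
L[12]='c': occ=1, LF[12]=C('c')+1=5+1=6
L[13]='$': occ=0, LF[13]=C('$')+0=0+0=0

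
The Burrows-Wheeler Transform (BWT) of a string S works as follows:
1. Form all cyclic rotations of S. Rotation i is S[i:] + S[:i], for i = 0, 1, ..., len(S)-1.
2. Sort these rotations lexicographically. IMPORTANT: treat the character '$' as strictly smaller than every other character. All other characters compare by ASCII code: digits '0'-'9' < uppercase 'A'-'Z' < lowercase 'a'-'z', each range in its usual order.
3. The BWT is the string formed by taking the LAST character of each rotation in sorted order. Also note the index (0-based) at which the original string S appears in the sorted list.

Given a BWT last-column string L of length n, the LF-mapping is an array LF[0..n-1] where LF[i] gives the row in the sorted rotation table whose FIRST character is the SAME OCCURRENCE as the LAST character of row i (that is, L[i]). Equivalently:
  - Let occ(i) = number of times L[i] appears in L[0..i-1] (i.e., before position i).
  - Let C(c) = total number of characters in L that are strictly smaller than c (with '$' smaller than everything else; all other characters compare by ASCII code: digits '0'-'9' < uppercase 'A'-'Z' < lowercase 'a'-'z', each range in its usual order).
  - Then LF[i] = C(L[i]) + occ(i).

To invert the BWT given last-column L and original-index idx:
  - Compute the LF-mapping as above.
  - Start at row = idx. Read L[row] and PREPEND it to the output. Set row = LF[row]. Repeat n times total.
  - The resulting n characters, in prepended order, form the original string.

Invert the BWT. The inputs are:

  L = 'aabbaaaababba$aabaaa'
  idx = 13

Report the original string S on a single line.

Answer: abbaabababaaaaaabaa$

Derivation:
LF mapping: 1 2 14 15 3 4 5 6 16 7 17 18 8 0 9 10 19 11 12 13
Walk LF starting at row 13, prepending L[row]:
  step 1: row=13, L[13]='$', prepend. Next row=LF[13]=0
  step 2: row=0, L[0]='a', prepend. Next row=LF[0]=1
  step 3: row=1, L[1]='a', prepend. Next row=LF[1]=2
  step 4: row=2, L[2]='b', prepend. Next row=LF[2]=14
  step 5: row=14, L[14]='a', prepend. Next row=LF[14]=9
  step 6: row=9, L[9]='a', prepend. Next row=LF[9]=7
  step 7: row=7, L[7]='a', prepend. Next row=LF[7]=6
  step 8: row=6, L[6]='a', prepend. Next row=LF[6]=5
  step 9: row=5, L[5]='a', prepend. Next row=LF[5]=4
  step 10: row=4, L[4]='a', prepend. Next row=LF[4]=3
  step 11: row=3, L[3]='b', prepend. Next row=LF[3]=15
  step 12: row=15, L[15]='a', prepend. Next row=LF[15]=10
  step 13: row=10, L[10]='b', prepend. Next row=LF[10]=17
  step 14: row=17, L[17]='a', prepend. Next row=LF[17]=11
  step 15: row=11, L[11]='b', prepend. Next row=LF[11]=18
  step 16: row=18, L[18]='a', prepend. Next row=LF[18]=12
  step 17: row=12, L[12]='a', prepend. Next row=LF[12]=8
  step 18: row=8, L[8]='b', prepend. Next row=LF[8]=16
  step 19: row=16, L[16]='b', prepend. Next row=LF[16]=19
  step 20: row=19, L[19]='a', prepend. Next row=LF[19]=13
Reversed output: abbaabababaaaaaabaa$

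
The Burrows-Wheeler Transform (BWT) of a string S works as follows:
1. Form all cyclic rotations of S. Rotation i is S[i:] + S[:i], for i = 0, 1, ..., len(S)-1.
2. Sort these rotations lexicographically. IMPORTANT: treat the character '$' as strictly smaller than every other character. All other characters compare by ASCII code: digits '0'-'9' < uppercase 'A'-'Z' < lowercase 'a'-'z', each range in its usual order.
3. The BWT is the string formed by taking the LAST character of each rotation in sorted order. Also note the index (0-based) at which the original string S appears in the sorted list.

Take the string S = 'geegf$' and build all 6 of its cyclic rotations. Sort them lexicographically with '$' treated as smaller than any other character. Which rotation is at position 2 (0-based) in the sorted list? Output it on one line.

All 6 rotations (rotation i = S[i:]+S[:i]):
  rot[0] = geegf$
  rot[1] = eegf$g
  rot[2] = egf$ge
  rot[3] = gf$gee
  rot[4] = f$geeg
  rot[5] = $geegf
Sorted (with $ < everything):
  sorted[0] = $geegf
  sorted[1] = eegf$g
  sorted[2] = egf$ge
  sorted[3] = f$geeg
  sorted[4] = geegf$
  sorted[5] = gf$gee
sorted[2] = egf$ge

Answer: egf$ge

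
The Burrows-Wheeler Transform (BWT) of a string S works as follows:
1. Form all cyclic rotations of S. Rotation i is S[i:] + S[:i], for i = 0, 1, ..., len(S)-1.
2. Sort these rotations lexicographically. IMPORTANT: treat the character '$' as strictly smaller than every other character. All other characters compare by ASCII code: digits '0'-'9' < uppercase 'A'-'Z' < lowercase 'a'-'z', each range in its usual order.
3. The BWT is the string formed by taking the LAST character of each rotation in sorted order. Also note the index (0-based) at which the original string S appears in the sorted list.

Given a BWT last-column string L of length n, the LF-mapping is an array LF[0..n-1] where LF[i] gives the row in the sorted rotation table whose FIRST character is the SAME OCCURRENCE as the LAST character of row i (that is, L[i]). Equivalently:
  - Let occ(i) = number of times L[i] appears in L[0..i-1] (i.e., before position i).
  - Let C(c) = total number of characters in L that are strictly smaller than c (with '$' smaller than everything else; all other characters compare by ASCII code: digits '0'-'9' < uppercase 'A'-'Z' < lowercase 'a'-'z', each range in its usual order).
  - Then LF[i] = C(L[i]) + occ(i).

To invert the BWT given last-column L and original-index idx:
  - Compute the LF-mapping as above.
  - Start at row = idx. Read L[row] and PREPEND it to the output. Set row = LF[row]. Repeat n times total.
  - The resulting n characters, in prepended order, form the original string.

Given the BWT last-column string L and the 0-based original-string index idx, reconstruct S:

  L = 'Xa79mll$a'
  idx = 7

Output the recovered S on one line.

LF mapping: 3 4 1 2 8 6 7 0 5
Walk LF starting at row 7, prepending L[row]:
  step 1: row=7, L[7]='$', prepend. Next row=LF[7]=0
  step 2: row=0, L[0]='X', prepend. Next row=LF[0]=3
  step 3: row=3, L[3]='9', prepend. Next row=LF[3]=2
  step 4: row=2, L[2]='7', prepend. Next row=LF[2]=1
  step 5: row=1, L[1]='a', prepend. Next row=LF[1]=4
  step 6: row=4, L[4]='m', prepend. Next row=LF[4]=8
  step 7: row=8, L[8]='a', prepend. Next row=LF[8]=5
  step 8: row=5, L[5]='l', prepend. Next row=LF[5]=6
  step 9: row=6, L[6]='l', prepend. Next row=LF[6]=7
Reversed output: llama79X$

Answer: llama79X$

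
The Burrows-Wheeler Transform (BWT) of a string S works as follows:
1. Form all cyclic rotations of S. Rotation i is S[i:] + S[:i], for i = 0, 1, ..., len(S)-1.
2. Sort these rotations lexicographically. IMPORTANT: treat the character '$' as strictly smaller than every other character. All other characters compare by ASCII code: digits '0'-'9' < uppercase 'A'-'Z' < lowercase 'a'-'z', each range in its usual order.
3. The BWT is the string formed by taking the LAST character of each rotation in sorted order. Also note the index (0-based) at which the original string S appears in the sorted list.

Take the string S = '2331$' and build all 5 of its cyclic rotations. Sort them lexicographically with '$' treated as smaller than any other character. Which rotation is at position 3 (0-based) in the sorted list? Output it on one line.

Answer: 31$23

Derivation:
All 5 rotations (rotation i = S[i:]+S[:i]):
  rot[0] = 2331$
  rot[1] = 331$2
  rot[2] = 31$23
  rot[3] = 1$233
  rot[4] = $2331
Sorted (with $ < everything):
  sorted[0] = $2331
  sorted[1] = 1$233
  sorted[2] = 2331$
  sorted[3] = 31$23
  sorted[4] = 331$2
sorted[3] = 31$23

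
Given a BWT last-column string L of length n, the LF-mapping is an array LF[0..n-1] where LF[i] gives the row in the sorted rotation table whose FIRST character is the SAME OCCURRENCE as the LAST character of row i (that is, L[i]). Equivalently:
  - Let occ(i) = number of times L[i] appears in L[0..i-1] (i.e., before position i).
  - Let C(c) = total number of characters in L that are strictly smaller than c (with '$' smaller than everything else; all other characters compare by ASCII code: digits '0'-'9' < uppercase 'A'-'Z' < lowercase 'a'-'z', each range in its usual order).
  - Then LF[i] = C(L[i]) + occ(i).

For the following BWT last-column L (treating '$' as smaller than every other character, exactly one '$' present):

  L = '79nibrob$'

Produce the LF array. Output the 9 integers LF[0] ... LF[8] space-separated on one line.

Answer: 1 2 6 5 3 8 7 4 0

Derivation:
Char counts: '$':1, '7':1, '9':1, 'b':2, 'i':1, 'n':1, 'o':1, 'r':1
C (first-col start): C('$')=0, C('7')=1, C('9')=2, C('b')=3, C('i')=5, C('n')=6, C('o')=7, C('r')=8
L[0]='7': occ=0, LF[0]=C('7')+0=1+0=1
L[1]='9': occ=0, LF[1]=C('9')+0=2+0=2
L[2]='n': occ=0, LF[2]=C('n')+0=6+0=6
L[3]='i': occ=0, LF[3]=C('i')+0=5+0=5
L[4]='b': occ=0, LF[4]=C('b')+0=3+0=3
L[5]='r': occ=0, LF[5]=C('r')+0=8+0=8
L[6]='o': occ=0, LF[6]=C('o')+0=7+0=7
L[7]='b': occ=1, LF[7]=C('b')+1=3+1=4
L[8]='$': occ=0, LF[8]=C('$')+0=0+0=0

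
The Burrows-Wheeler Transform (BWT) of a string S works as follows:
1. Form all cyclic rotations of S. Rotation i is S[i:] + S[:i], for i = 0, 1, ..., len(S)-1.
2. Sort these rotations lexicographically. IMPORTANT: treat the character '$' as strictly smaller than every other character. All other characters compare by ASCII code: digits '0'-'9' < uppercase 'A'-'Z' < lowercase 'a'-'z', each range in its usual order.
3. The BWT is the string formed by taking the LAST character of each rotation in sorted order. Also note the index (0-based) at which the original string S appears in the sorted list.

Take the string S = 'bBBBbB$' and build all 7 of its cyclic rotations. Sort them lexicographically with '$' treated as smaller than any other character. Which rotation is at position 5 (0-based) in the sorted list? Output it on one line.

All 7 rotations (rotation i = S[i:]+S[:i]):
  rot[0] = bBBBbB$
  rot[1] = BBBbB$b
  rot[2] = BBbB$bB
  rot[3] = BbB$bBB
  rot[4] = bB$bBBB
  rot[5] = B$bBBBb
  rot[6] = $bBBBbB
Sorted (with $ < everything):
  sorted[0] = $bBBBbB
  sorted[1] = B$bBBBb
  sorted[2] = BBBbB$b
  sorted[3] = BBbB$bB
  sorted[4] = BbB$bBB
  sorted[5] = bB$bBBB
  sorted[6] = bBBBbB$
sorted[5] = bB$bBBB

Answer: bB$bBBB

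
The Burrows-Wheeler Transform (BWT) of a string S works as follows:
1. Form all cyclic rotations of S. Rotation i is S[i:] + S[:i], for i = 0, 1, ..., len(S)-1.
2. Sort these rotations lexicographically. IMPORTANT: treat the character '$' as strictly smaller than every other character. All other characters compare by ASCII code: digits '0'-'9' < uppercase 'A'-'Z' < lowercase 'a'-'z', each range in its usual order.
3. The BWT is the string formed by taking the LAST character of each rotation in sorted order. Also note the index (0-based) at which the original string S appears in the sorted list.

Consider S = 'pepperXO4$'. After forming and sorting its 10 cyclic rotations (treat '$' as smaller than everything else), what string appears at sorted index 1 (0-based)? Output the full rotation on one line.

All 10 rotations (rotation i = S[i:]+S[:i]):
  rot[0] = pepperXO4$
  rot[1] = epperXO4$p
  rot[2] = pperXO4$pe
  rot[3] = perXO4$pep
  rot[4] = erXO4$pepp
  rot[5] = rXO4$peppe
  rot[6] = XO4$pepper
  rot[7] = O4$pepperX
  rot[8] = 4$pepperXO
  rot[9] = $pepperXO4
Sorted (with $ < everything):
  sorted[0] = $pepperXO4
  sorted[1] = 4$pepperXO
  sorted[2] = O4$pepperX
  sorted[3] = XO4$pepper
  sorted[4] = epperXO4$p
  sorted[5] = erXO4$pepp
  sorted[6] = pepperXO4$
  sorted[7] = perXO4$pep
  sorted[8] = pperXO4$pe
  sorted[9] = rXO4$peppe
sorted[1] = 4$pepperXO

Answer: 4$pepperXO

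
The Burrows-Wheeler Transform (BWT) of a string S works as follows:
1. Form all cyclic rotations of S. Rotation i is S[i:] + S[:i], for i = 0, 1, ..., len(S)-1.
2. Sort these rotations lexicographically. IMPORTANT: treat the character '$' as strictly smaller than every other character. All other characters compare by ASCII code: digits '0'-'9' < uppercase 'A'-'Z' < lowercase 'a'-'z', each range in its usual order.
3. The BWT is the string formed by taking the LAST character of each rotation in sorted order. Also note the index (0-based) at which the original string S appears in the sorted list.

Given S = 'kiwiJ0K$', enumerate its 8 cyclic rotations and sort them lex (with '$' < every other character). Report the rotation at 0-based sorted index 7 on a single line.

Answer: wiJ0K$ki

Derivation:
All 8 rotations (rotation i = S[i:]+S[:i]):
  rot[0] = kiwiJ0K$
  rot[1] = iwiJ0K$k
  rot[2] = wiJ0K$ki
  rot[3] = iJ0K$kiw
  rot[4] = J0K$kiwi
  rot[5] = 0K$kiwiJ
  rot[6] = K$kiwiJ0
  rot[7] = $kiwiJ0K
Sorted (with $ < everything):
  sorted[0] = $kiwiJ0K
  sorted[1] = 0K$kiwiJ
  sorted[2] = J0K$kiwi
  sorted[3] = K$kiwiJ0
  sorted[4] = iJ0K$kiw
  sorted[5] = iwiJ0K$k
  sorted[6] = kiwiJ0K$
  sorted[7] = wiJ0K$ki
sorted[7] = wiJ0K$ki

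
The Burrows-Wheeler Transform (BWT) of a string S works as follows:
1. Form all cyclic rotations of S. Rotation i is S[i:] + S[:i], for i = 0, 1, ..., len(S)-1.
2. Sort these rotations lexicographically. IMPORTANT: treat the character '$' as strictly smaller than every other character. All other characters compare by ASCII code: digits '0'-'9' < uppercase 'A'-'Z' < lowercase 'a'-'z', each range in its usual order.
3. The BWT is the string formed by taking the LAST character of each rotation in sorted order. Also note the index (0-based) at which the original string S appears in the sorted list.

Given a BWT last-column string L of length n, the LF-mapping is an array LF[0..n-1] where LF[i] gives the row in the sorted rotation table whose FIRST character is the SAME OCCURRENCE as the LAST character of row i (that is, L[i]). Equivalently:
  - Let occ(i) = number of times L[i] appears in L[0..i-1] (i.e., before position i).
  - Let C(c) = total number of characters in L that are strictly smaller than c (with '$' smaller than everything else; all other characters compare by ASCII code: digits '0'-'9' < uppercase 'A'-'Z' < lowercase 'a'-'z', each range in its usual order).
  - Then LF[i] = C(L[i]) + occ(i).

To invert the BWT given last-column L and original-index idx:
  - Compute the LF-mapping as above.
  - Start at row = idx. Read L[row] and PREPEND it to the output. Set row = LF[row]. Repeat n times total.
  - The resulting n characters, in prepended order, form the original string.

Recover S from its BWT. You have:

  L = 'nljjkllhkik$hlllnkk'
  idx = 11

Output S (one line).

Answer: lhkkknllllkjhljikn$

Derivation:
LF mapping: 17 11 4 5 6 12 13 1 7 3 8 0 2 14 15 16 18 9 10
Walk LF starting at row 11, prepending L[row]:
  step 1: row=11, L[11]='$', prepend. Next row=LF[11]=0
  step 2: row=0, L[0]='n', prepend. Next row=LF[0]=17
  step 3: row=17, L[17]='k', prepend. Next row=LF[17]=9
  step 4: row=9, L[9]='i', prepend. Next row=LF[9]=3
  step 5: row=3, L[3]='j', prepend. Next row=LF[3]=5
  step 6: row=5, L[5]='l', prepend. Next row=LF[5]=12
  step 7: row=12, L[12]='h', prepend. Next row=LF[12]=2
  step 8: row=2, L[2]='j', prepend. Next row=LF[2]=4
  step 9: row=4, L[4]='k', prepend. Next row=LF[4]=6
  step 10: row=6, L[6]='l', prepend. Next row=LF[6]=13
  step 11: row=13, L[13]='l', prepend. Next row=LF[13]=14
  step 12: row=14, L[14]='l', prepend. Next row=LF[14]=15
  step 13: row=15, L[15]='l', prepend. Next row=LF[15]=16
  step 14: row=16, L[16]='n', prepend. Next row=LF[16]=18
  step 15: row=18, L[18]='k', prepend. Next row=LF[18]=10
  step 16: row=10, L[10]='k', prepend. Next row=LF[10]=8
  step 17: row=8, L[8]='k', prepend. Next row=LF[8]=7
  step 18: row=7, L[7]='h', prepend. Next row=LF[7]=1
  step 19: row=1, L[1]='l', prepend. Next row=LF[1]=11
Reversed output: lhkkknllllkjhljikn$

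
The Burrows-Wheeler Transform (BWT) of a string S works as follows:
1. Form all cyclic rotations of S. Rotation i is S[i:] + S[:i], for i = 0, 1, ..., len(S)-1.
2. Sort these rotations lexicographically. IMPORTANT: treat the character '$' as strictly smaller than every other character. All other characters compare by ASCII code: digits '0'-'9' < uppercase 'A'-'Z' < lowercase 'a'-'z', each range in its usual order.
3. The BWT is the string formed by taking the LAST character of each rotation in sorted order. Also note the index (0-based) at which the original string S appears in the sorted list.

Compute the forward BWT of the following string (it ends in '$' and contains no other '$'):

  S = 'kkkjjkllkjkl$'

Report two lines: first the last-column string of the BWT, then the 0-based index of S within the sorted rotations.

All 13 rotations (rotation i = S[i:]+S[:i]):
  rot[0] = kkkjjkllkjkl$
  rot[1] = kkjjkllkjkl$k
  rot[2] = kjjkllkjkl$kk
  rot[3] = jjkllkjkl$kkk
  rot[4] = jkllkjkl$kkkj
  rot[5] = kllkjkl$kkkjj
  rot[6] = llkjkl$kkkjjk
  rot[7] = lkjkl$kkkjjkl
  rot[8] = kjkl$kkkjjkll
  rot[9] = jkl$kkkjjkllk
  rot[10] = kl$kkkjjkllkj
  rot[11] = l$kkkjjkllkjk
  rot[12] = $kkkjjkllkjkl
Sorted (with $ < everything):
  sorted[0] = $kkkjjkllkjkl  (last char: 'l')
  sorted[1] = jjkllkjkl$kkk  (last char: 'k')
  sorted[2] = jkl$kkkjjkllk  (last char: 'k')
  sorted[3] = jkllkjkl$kkkj  (last char: 'j')
  sorted[4] = kjjkllkjkl$kk  (last char: 'k')
  sorted[5] = kjkl$kkkjjkll  (last char: 'l')
  sorted[6] = kkjjkllkjkl$k  (last char: 'k')
  sorted[7] = kkkjjkllkjkl$  (last char: '$')
  sorted[8] = kl$kkkjjkllkj  (last char: 'j')
  sorted[9] = kllkjkl$kkkjj  (last char: 'j')
  sorted[10] = l$kkkjjkllkjk  (last char: 'k')
  sorted[11] = lkjkl$kkkjjkl  (last char: 'l')
  sorted[12] = llkjkl$kkkjjk  (last char: 'k')
Last column: lkkjklk$jjklk
Original string S is at sorted index 7

Answer: lkkjklk$jjklk
7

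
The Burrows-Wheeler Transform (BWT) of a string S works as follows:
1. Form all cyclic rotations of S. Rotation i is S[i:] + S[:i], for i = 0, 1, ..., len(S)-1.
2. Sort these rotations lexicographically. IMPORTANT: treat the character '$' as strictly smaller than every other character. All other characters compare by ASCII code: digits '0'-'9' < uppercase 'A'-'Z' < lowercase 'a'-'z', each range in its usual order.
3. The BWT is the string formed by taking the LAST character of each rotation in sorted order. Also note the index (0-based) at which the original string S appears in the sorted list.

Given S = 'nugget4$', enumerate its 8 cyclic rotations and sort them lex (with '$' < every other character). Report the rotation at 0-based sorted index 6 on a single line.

Answer: t4$nugge

Derivation:
All 8 rotations (rotation i = S[i:]+S[:i]):
  rot[0] = nugget4$
  rot[1] = ugget4$n
  rot[2] = gget4$nu
  rot[3] = get4$nug
  rot[4] = et4$nugg
  rot[5] = t4$nugge
  rot[6] = 4$nugget
  rot[7] = $nugget4
Sorted (with $ < everything):
  sorted[0] = $nugget4
  sorted[1] = 4$nugget
  sorted[2] = et4$nugg
  sorted[3] = get4$nug
  sorted[4] = gget4$nu
  sorted[5] = nugget4$
  sorted[6] = t4$nugge
  sorted[7] = ugget4$n
sorted[6] = t4$nugge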